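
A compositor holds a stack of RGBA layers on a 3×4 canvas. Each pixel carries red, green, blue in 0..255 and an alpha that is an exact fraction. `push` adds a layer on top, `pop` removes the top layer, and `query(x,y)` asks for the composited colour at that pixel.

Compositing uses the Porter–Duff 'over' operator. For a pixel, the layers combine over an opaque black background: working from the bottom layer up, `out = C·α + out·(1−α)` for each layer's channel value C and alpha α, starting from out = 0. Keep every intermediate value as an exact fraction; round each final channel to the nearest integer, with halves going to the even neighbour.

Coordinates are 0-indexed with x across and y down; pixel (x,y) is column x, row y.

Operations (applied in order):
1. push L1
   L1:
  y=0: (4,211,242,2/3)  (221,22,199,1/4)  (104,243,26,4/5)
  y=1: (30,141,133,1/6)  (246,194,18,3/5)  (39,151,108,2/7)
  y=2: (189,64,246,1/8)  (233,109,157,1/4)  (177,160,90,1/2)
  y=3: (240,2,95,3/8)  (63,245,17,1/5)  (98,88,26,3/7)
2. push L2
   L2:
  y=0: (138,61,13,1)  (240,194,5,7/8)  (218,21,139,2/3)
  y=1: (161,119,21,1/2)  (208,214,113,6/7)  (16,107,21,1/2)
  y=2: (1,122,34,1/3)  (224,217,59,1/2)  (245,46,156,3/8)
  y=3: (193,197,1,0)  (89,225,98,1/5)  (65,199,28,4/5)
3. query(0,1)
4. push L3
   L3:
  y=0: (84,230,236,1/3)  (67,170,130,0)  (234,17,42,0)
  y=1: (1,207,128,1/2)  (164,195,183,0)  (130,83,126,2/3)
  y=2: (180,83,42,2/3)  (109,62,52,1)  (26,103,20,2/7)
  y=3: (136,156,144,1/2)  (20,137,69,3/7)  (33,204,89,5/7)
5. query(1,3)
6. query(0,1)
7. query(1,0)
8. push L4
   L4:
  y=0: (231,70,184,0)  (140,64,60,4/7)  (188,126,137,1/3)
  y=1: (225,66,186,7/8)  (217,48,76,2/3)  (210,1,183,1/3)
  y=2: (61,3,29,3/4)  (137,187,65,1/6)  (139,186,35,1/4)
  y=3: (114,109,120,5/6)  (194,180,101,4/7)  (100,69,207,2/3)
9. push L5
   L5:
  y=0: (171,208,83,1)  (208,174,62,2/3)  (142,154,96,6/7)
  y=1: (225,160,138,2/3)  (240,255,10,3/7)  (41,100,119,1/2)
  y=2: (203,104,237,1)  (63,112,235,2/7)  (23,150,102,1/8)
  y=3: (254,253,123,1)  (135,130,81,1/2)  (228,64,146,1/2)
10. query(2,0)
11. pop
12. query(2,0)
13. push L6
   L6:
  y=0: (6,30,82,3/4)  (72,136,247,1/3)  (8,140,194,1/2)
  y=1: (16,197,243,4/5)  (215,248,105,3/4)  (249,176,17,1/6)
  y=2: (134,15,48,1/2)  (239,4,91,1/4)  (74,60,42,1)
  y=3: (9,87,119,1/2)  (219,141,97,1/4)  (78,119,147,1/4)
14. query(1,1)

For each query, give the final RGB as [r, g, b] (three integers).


query (0,1) [L1,L2] — begin 0,0,0
after L1 α=1/6: [5, 47/2, 133/6]
after L2 α=1/2: [83, 285/4, 259/12]
→ [83, 71, 22]

at x=1,y=3 over L1,L2,L3:
L1 α=1/5: [63/5, 49, 17/5]
L2 α=1/5: [697/25, 421/5, 558/25]
L3 α=3/7: [4288/175, 3739/35, 7407/175]
= [25, 107, 42]

query (0,1) [L1,L2,L3] — begin 0,0,0
+L1 (α=1/6) → [5, 47/2, 133/6]
+L2 (α=1/2) → [83, 285/4, 259/12]
+L3 (α=1/2) → [42, 1113/8, 1795/24]
rounded: [42, 139, 75]

at x=1,y=0 over L1,L2,L3:
+L1 (α=1/4) → [221/4, 11/2, 199/4]
+L2 (α=7/8) → [6941/32, 2727/16, 339/32]
+L3 (α=0) → [6941/32, 2727/16, 339/32]
rounded: [217, 170, 11]

query (2,0) [L1,L2,L3,L4,L5] — begin 0,0,0
L1 α=4/5: [416/5, 972/5, 104/5]
L2 α=2/3: [2596/15, 394/5, 498/5]
L3 α=0: [2596/15, 394/5, 498/5]
L4 α=1/3: [8012/45, 1418/15, 1681/15]
L5 α=6/7: [46352/315, 15278/105, 10321/105]
= [147, 146, 98]

query (2,0) [L1,L2,L3,L4] — begin 0,0,0
L1 α=4/5: [416/5, 972/5, 104/5]
L2 α=2/3: [2596/15, 394/5, 498/5]
L3 α=0: [2596/15, 394/5, 498/5]
L4 α=1/3: [8012/45, 1418/15, 1681/15]
rounded: [178, 95, 112]

query (1,1) [L1,L2,L3,L4,L6] — begin 0,0,0
+L1 (α=3/5) → [738/5, 582/5, 54/5]
+L2 (α=6/7) → [6978/35, 7002/35, 492/5]
+L3 (α=0) → [6978/35, 7002/35, 492/5]
+L4 (α=2/3) → [22168/105, 3454/35, 1252/15]
+L6 (α=3/4) → [89893/420, 14747/70, 5977/60]
→ [214, 211, 100]


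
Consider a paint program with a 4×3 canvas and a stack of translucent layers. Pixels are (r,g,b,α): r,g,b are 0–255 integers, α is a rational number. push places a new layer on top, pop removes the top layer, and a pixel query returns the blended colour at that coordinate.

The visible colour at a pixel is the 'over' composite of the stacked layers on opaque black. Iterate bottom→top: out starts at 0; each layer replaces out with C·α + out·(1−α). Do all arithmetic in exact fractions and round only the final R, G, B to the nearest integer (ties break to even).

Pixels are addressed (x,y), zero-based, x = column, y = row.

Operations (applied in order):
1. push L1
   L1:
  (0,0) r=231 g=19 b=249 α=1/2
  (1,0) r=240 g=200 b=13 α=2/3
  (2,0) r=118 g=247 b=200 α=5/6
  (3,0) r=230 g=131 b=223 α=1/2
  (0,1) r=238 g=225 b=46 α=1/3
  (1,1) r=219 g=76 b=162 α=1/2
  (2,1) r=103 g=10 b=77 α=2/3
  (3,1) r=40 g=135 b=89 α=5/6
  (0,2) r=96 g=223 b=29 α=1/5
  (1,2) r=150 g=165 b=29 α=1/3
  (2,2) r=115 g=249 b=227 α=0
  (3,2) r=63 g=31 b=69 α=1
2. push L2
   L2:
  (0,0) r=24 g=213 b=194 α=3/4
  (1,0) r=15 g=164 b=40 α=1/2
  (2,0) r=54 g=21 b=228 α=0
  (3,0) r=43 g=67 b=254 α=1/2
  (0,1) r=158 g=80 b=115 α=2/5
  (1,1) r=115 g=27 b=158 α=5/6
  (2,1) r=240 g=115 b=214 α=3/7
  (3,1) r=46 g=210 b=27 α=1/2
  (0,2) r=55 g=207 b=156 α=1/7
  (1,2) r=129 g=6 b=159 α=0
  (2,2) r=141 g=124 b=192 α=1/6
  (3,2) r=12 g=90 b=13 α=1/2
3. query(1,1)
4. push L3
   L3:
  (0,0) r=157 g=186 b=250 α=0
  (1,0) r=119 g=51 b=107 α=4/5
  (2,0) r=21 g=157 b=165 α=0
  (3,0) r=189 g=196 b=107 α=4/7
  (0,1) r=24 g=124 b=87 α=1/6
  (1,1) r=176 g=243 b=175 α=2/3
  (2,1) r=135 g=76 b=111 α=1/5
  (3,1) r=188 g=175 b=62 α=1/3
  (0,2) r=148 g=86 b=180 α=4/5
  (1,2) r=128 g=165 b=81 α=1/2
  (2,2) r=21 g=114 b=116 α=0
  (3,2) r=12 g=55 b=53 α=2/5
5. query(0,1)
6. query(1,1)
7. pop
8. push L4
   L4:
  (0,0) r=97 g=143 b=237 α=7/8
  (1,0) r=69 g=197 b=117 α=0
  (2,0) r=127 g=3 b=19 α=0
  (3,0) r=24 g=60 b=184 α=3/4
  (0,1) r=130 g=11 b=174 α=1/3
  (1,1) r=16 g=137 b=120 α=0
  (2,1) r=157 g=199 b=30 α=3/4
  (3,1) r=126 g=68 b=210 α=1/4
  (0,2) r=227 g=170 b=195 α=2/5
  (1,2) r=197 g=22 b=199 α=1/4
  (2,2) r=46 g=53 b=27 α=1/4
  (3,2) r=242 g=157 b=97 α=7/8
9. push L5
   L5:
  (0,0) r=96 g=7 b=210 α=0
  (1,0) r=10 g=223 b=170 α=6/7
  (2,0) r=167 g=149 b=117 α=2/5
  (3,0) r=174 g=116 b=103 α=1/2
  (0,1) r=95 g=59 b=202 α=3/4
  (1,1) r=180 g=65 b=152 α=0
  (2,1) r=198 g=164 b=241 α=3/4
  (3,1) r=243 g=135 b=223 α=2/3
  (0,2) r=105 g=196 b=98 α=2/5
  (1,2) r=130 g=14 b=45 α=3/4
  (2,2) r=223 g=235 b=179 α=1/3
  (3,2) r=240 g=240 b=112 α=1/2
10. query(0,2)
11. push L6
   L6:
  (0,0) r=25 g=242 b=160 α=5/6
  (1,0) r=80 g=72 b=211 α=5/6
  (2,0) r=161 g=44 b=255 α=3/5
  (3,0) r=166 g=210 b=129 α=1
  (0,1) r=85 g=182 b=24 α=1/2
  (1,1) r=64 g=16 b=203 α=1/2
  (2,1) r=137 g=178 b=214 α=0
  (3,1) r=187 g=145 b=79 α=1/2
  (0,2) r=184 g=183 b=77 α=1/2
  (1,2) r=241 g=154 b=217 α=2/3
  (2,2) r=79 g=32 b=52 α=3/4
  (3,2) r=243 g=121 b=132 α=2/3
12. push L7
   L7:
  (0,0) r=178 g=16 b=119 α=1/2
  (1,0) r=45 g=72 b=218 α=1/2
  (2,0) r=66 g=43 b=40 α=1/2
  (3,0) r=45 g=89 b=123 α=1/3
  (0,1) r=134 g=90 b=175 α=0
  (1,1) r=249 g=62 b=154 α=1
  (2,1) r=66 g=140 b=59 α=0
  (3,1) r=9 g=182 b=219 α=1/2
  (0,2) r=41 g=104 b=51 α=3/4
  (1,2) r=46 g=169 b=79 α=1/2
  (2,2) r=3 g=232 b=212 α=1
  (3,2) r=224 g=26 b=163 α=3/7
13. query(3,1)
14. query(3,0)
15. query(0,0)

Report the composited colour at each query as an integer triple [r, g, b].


at x=1,y=1 over L1,L2:
after L1 α=1/2: [219/2, 38, 81]
after L2 α=5/6: [1369/12, 173/6, 871/6]
= [114, 29, 145]

at x=0,y=1 over L1,L2,L3:
L1 α=1/3: [238/3, 75, 46/3]
L2 α=2/5: [554/5, 77, 276/5]
L3 α=1/6: [289/3, 509/6, 121/2]
→ [96, 85, 60]

(1,1) stack=L1,L2,L3; from [0,0,0]:
+L1 (α=1/2) → [219/2, 38, 81]
+L2 (α=5/6) → [1369/12, 173/6, 871/6]
+L3 (α=2/3) → [5593/36, 3089/18, 2971/18]
rounded: [155, 172, 165]

at x=0,y=2 over L1,L2,L4,L5:
+L1 (α=1/5) → [96/5, 223/5, 29/5]
+L2 (α=1/7) → [851/35, 339/5, 954/35]
+L4 (α=2/5) → [18443/175, 2717/25, 16512/175]
+L5 (α=2/5) → [92079/875, 17951/125, 83836/875]
rounded: [105, 144, 96]

(3,1) stack=L1,L2,L4,L5,L6,L7; from [0,0,0]:
L1 α=5/6: [100/3, 225/2, 445/6]
L2 α=1/2: [119/3, 645/4, 607/12]
L4 α=1/4: [245/4, 2207/16, 1447/16]
L5 α=2/3: [2189/12, 6527/48, 2861/16]
L6 α=1/2: [4433/24, 13487/96, 4125/32]
L7 α=1/2: [4649/48, 30959/192, 11133/64]
rounded: [97, 161, 174]

(3,0) stack=L1,L2,L4,L5,L6,L7; from [0,0,0]:
after L1 α=1/2: [115, 131/2, 223/2]
after L2 α=1/2: [79, 265/4, 731/4]
after L4 α=3/4: [151/4, 985/16, 2939/16]
after L5 α=1/2: [847/8, 2841/32, 4587/32]
after L6 α=1: [166, 210, 129]
after L7 α=1/3: [377/3, 509/3, 127]
rounded: [126, 170, 127]

(0,0) stack=L1,L2,L4,L5,L6,L7; from [0,0,0]:
L1 α=1/2: [231/2, 19/2, 249/2]
L2 α=3/4: [375/8, 1297/8, 1413/8]
L4 α=7/8: [5807/64, 9305/64, 14685/64]
L5 α=0: [5807/64, 9305/64, 14685/64]
L6 α=5/6: [13807/384, 28915/128, 65885/384]
L7 α=1/2: [82159/768, 30963/256, 111581/768]
rounded: [107, 121, 145]


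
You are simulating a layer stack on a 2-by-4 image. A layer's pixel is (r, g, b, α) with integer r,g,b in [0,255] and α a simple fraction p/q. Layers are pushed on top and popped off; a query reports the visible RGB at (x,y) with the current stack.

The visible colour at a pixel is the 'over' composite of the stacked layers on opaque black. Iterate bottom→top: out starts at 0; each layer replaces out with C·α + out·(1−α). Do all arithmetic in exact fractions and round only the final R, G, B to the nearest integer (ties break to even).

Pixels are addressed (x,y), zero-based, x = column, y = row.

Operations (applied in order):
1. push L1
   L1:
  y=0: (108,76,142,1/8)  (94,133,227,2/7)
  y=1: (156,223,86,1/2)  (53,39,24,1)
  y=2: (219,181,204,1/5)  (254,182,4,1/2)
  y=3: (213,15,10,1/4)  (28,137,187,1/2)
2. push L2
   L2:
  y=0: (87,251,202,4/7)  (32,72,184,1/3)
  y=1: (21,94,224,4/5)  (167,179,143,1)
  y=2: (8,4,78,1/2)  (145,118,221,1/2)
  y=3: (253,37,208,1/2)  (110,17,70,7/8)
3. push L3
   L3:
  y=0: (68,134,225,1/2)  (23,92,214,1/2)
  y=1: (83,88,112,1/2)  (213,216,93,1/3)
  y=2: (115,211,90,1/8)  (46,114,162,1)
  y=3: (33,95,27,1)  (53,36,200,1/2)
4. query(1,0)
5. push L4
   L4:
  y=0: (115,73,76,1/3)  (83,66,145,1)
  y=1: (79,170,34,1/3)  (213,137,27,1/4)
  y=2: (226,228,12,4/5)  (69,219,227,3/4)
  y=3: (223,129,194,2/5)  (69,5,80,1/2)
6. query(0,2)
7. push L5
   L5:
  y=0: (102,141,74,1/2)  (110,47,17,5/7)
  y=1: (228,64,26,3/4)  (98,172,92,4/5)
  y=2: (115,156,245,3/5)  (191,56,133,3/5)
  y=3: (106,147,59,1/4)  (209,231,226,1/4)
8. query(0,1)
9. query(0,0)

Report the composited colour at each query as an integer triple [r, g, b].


query (1,0) [L1,L2,L3] — begin 0,0,0
+L1 (α=2/7) → [188/7, 38, 454/7]
+L2 (α=1/3) → [200/7, 148/3, 732/7]
+L3 (α=1/2) → [361/14, 212/3, 1115/7]
→ [26, 71, 159]

query (0,2) [L1,L2,L3,L4] — begin 0,0,0
after L1 α=1/5: [219/5, 181/5, 204/5]
after L2 α=1/2: [259/10, 201/10, 297/5]
after L3 α=1/8: [2963/80, 3517/80, 2529/40]
after L4 α=4/5: [75283/400, 76477/400, 4449/200]
→ [188, 191, 22]

(0,1) stack=L1,L2,L3,L4,L5; from [0,0,0]:
L1 α=1/2: [78, 223/2, 43]
L2 α=4/5: [162/5, 195/2, 939/5]
L3 α=1/2: [577/10, 371/4, 1499/10]
L4 α=1/3: [324/5, 237/2, 1669/15]
L5 α=3/4: [936/5, 621/8, 2839/60]
rounded: [187, 78, 47]

query (0,0) [L1,L2,L3,L4,L5] — begin 0,0,0
after L1 α=1/8: [27/2, 19/2, 71/4]
after L2 α=4/7: [111/2, 295/2, 3445/28]
after L3 α=1/2: [247/4, 563/4, 9745/56]
after L4 α=1/3: [159/2, 709/6, 11873/84]
after L5 α=1/2: [363/4, 1555/12, 18089/168]
= [91, 130, 108]


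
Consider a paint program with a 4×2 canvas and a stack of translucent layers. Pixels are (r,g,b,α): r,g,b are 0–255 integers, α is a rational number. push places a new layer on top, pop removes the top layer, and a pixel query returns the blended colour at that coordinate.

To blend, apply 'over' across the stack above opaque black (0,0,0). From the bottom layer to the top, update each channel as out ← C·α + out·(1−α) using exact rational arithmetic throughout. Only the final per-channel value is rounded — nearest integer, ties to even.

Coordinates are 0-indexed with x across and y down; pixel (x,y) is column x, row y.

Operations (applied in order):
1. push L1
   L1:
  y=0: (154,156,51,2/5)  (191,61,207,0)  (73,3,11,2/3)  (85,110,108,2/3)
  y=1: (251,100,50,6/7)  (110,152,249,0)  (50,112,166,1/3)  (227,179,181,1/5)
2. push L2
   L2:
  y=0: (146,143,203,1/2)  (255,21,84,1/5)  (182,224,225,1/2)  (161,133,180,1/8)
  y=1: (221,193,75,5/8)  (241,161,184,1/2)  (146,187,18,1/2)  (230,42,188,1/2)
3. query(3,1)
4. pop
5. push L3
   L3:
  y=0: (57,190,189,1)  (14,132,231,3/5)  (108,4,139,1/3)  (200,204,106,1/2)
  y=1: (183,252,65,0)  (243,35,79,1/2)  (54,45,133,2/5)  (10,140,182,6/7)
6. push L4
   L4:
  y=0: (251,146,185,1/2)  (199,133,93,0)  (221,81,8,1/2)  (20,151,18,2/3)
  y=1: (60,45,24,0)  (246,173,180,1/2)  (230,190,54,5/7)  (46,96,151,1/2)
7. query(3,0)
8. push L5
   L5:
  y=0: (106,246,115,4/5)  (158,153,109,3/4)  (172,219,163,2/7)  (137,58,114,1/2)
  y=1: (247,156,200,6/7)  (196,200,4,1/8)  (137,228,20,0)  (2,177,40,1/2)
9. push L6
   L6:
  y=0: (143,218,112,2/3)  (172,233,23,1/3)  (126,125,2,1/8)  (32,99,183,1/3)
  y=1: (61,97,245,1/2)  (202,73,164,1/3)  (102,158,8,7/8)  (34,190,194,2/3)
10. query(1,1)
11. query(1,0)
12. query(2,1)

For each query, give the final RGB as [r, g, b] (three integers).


(3,1) stack=L1,L2; from [0,0,0]:
+L1 (α=1/5) → [227/5, 179/5, 181/5]
+L2 (α=1/2) → [1377/10, 389/10, 1121/10]
rounded: [138, 39, 112]

query (3,0) [L1,L3,L4] — begin 0,0,0
L1 α=2/3: [170/3, 220/3, 72]
L3 α=1/2: [385/3, 416/3, 89]
L4 α=2/3: [505/9, 1322/9, 125/3]
= [56, 147, 42]

(1,1) stack=L1,L3,L4,L5,L6; from [0,0,0]:
after L1 α=0: [0, 0, 0]
after L3 α=1/2: [243/2, 35/2, 79/2]
after L4 α=1/2: [735/4, 381/4, 439/4]
after L5 α=1/8: [5929/32, 3467/32, 3089/32]
after L6 α=1/3: [9161/48, 1545/16, 5713/48]
= [191, 97, 119]

at x=1,y=0 over L1,L3,L4,L5,L6:
L1 α=0: [0, 0, 0]
L3 α=3/5: [42/5, 396/5, 693/5]
L4 α=0: [42/5, 396/5, 693/5]
L5 α=3/4: [603/5, 2691/20, 582/5]
L6 α=1/3: [2066/15, 5021/30, 1279/15]
rounded: [138, 167, 85]

(2,1) stack=L1,L3,L4,L5,L6; from [0,0,0]:
+L1 (α=1/3) → [50/3, 112/3, 166/3]
+L3 (α=2/5) → [158/5, 202/5, 432/5]
+L4 (α=5/7) → [6066/35, 5154/35, 2214/35]
+L5 (α=0) → [6066/35, 5154/35, 2214/35]
+L6 (α=7/8) → [3882/35, 5483/35, 2087/140]
rounded: [111, 157, 15]


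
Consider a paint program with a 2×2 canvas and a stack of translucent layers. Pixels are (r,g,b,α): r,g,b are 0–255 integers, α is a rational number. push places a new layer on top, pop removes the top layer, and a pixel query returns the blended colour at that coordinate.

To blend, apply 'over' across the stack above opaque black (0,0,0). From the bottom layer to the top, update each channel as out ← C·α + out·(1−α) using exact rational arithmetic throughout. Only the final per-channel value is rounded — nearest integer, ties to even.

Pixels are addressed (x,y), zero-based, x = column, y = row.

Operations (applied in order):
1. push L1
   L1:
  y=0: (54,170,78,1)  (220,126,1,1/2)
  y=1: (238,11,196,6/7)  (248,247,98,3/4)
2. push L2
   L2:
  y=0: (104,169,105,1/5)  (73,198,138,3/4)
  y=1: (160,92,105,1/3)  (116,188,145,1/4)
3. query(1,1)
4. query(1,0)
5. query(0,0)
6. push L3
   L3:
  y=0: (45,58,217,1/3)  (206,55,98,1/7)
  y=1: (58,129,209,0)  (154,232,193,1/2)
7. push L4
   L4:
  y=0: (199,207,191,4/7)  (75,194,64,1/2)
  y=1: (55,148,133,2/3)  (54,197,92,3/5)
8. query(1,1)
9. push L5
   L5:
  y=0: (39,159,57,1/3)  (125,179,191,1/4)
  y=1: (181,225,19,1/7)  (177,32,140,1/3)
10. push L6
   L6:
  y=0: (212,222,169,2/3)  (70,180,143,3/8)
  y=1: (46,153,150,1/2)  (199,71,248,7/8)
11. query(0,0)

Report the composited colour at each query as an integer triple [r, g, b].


query (1,1) [L1,L2] — begin 0,0,0
L1 α=3/4: [186, 741/4, 147/2]
L2 α=1/4: [337/2, 2975/16, 731/8]
rounded: [168, 186, 91]

query (1,0) [L1,L2] — begin 0,0,0
+L1 (α=1/2) → [110, 63, 1/2]
+L2 (α=3/4) → [329/4, 657/4, 829/8]
= [82, 164, 104]

at x=0,y=0 over L1,L2:
after L1 α=1: [54, 170, 78]
after L2 α=1/5: [64, 849/5, 417/5]
→ [64, 170, 83]

query (1,1) [L1,L2,L3,L4] — begin 0,0,0
+L1 (α=3/4) → [186, 741/4, 147/2]
+L2 (α=1/4) → [337/2, 2975/16, 731/8]
+L3 (α=1/2) → [645/4, 6687/32, 2275/16]
+L4 (α=3/5) → [969/10, 16143/80, 4483/40]
rounded: [97, 202, 112]

at x=0,y=0 over L1,L2,L3,L4,L5,L6:
after L1 α=1: [54, 170, 78]
after L2 α=1/5: [64, 849/5, 417/5]
after L3 α=1/3: [173/3, 1988/15, 1919/15]
after L4 α=4/7: [969/7, 6128/35, 5739/35]
after L5 α=1/3: [737/7, 17821/105, 4491/35]
after L6 α=2/3: [1235/7, 64441/315, 16321/105]
→ [176, 205, 155]


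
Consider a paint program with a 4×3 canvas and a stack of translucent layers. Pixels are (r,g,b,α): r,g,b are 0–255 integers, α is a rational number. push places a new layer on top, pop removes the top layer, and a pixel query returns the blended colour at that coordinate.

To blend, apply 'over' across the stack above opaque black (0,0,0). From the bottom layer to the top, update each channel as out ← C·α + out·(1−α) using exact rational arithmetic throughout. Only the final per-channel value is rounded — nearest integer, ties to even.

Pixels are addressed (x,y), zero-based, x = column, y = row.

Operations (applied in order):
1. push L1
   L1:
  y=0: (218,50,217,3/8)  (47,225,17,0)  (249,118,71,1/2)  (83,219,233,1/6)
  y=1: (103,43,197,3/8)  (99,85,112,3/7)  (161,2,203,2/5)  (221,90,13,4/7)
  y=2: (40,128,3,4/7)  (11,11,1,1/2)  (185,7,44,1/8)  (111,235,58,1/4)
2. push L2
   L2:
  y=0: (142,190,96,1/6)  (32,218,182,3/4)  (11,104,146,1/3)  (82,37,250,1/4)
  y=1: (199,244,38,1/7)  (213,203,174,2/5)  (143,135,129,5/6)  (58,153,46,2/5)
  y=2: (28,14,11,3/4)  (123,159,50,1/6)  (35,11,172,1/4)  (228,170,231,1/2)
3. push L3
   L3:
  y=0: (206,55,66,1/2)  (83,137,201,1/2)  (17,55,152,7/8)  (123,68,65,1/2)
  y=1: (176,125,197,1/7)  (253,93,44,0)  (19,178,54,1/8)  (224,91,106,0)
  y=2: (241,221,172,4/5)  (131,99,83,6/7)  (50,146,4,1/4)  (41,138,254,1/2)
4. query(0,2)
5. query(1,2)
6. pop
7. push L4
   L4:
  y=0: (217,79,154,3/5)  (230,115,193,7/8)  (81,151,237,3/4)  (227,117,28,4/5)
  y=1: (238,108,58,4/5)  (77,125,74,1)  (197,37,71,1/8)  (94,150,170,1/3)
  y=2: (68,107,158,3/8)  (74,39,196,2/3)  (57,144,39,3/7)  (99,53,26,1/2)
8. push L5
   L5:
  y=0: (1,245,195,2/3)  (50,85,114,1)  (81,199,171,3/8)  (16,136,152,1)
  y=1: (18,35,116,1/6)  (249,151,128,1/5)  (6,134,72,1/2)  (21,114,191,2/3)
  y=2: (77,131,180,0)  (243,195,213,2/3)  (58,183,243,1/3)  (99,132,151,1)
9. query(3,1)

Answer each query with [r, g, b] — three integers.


(0,2) stack=L1,L2,L3; from [0,0,0]:
+L1 (α=4/7) → [160/7, 512/7, 12/7]
+L2 (α=3/4) → [187/7, 403/14, 243/28]
+L3 (α=4/5) → [1387/7, 12779/70, 19507/140]
= [198, 183, 139]

query (1,2) [L1,L2,L3] — begin 0,0,0
L1 α=1/2: [11/2, 11/2, 1/2]
L2 α=1/6: [301/12, 373/12, 35/4]
L3 α=6/7: [9733/84, 7501/84, 2027/28]
→ [116, 89, 72]

query (3,1) [L1,L2,L4,L5] — begin 0,0,0
L1 α=4/7: [884/7, 360/7, 52/7]
L2 α=2/5: [3464/35, 3222/35, 160/7]
L4 α=1/3: [3406/35, 3898/35, 1510/21]
L5 α=2/3: [4876/105, 11878/105, 9532/63]
= [46, 113, 151]


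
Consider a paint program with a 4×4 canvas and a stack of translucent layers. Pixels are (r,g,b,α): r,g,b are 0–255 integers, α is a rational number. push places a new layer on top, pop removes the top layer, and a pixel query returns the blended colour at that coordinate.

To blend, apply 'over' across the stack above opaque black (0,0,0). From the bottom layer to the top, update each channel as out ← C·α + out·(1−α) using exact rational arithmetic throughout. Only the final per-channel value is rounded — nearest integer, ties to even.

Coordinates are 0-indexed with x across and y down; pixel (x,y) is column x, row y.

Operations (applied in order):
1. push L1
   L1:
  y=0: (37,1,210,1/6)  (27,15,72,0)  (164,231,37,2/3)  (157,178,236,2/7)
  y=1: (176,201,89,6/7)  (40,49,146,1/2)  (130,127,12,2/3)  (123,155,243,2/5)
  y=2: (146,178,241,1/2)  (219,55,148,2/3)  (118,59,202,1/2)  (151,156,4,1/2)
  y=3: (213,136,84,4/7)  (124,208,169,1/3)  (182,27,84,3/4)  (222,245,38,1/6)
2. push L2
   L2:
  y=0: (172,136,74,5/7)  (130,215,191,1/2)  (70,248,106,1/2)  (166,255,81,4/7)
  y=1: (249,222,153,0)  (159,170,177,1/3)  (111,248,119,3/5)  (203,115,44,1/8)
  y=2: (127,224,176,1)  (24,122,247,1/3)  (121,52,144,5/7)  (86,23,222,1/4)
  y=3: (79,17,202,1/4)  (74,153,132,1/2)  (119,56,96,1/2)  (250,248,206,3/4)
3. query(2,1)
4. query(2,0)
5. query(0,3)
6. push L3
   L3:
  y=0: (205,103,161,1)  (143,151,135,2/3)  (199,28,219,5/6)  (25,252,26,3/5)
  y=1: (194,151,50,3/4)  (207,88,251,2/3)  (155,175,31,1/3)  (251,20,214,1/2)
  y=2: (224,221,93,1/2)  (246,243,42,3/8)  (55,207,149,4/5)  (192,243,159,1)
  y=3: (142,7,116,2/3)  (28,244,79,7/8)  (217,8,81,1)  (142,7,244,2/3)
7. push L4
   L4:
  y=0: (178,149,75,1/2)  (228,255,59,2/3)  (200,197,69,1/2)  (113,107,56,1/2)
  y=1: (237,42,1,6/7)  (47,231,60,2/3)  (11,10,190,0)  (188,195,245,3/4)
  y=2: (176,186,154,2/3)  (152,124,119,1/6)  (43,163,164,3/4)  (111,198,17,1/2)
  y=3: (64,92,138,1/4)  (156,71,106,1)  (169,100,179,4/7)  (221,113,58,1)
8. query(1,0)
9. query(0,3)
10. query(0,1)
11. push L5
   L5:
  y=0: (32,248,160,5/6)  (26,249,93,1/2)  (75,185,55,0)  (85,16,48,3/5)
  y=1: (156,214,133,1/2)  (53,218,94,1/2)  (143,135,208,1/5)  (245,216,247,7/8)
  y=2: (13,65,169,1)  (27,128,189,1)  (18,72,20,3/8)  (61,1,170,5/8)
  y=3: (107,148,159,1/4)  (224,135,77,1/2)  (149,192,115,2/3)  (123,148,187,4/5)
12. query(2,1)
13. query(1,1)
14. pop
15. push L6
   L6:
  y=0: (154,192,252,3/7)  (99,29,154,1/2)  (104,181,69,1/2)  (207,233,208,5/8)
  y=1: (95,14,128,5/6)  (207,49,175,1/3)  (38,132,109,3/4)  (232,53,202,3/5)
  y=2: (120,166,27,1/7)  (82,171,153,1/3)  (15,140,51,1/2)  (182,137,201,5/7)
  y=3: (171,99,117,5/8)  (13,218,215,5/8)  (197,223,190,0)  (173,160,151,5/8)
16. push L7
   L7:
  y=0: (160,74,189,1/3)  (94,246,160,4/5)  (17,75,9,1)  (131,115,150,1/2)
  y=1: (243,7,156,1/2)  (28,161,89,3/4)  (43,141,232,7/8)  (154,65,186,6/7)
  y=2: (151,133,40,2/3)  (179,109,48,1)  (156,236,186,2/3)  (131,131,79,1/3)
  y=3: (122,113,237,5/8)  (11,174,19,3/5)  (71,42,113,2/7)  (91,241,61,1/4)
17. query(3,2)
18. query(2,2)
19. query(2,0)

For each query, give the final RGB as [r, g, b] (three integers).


(2,1) stack=L1,L2; from [0,0,0]:
L1 α=2/3: [260/3, 254/3, 8]
L2 α=3/5: [1519/15, 548/3, 373/5]
= [101, 183, 75]

at x=2,y=0 over L1,L2:
after L1 α=2/3: [328/3, 154, 74/3]
after L2 α=1/2: [269/3, 201, 196/3]
= [90, 201, 65]

query (0,3) [L1,L2] — begin 0,0,0
L1 α=4/7: [852/7, 544/7, 48]
L2 α=1/4: [3109/28, 1751/28, 173/2]
= [111, 63, 86]

(1,0) stack=L1,L2,L3,L4; from [0,0,0]:
+L1 (α=0) → [0, 0, 0]
+L2 (α=1/2) → [65, 215/2, 191/2]
+L3 (α=2/3) → [117, 273/2, 731/6]
+L4 (α=2/3) → [191, 431/2, 1439/18]
rounded: [191, 216, 80]

(0,3) stack=L1,L2,L3,L4; from [0,0,0]:
after L1 α=4/7: [852/7, 544/7, 48]
after L2 α=1/4: [3109/28, 1751/28, 173/2]
after L3 α=2/3: [3687/28, 2143/84, 637/6]
after L4 α=1/4: [12853/112, 4719/112, 913/8]
→ [115, 42, 114]

(0,1) stack=L1,L2,L3,L4; from [0,0,0]:
after L1 α=6/7: [1056/7, 1206/7, 534/7]
after L2 α=0: [1056/7, 1206/7, 534/7]
after L3 α=3/4: [2565/14, 4377/28, 396/7]
after L4 α=6/7: [22473/98, 11433/196, 438/49]
→ [229, 58, 9]

query (2,1) [L1,L2,L3,L4,L5] — begin 0,0,0
after L1 α=2/3: [260/3, 254/3, 8]
after L2 α=3/5: [1519/15, 548/3, 373/5]
after L3 α=1/3: [5363/45, 1621/9, 901/15]
after L4 α=0: [5363/45, 1621/9, 901/15]
after L5 α=1/5: [27887/225, 7699/45, 6724/75]
→ [124, 171, 90]

query (1,1) [L1,L2,L3,L4,L5] — begin 0,0,0
+L1 (α=1/2) → [20, 49/2, 73]
+L2 (α=1/3) → [199/3, 73, 323/3]
+L3 (α=2/3) → [1441/9, 83, 1829/9]
+L4 (α=2/3) → [2287/27, 545/3, 2909/27]
+L5 (α=1/2) → [1859/27, 1199/6, 5447/54]
rounded: [69, 200, 101]

at x=3,y=2 over L1,L2,L3,L4,L6,L7:
+L1 (α=1/2) → [151/2, 78, 2]
+L2 (α=1/4) → [625/8, 257/4, 57]
+L3 (α=1) → [192, 243, 159]
+L4 (α=1/2) → [303/2, 441/2, 88]
+L6 (α=5/7) → [1213/7, 1126/7, 1181/7]
+L7 (α=1/3) → [3343/21, 3169/21, 2915/21]
rounded: [159, 151, 139]

query (2,2) [L1,L2,L3,L4,L6,L7] — begin 0,0,0
after L1 α=1/2: [59, 59/2, 101]
after L2 α=5/7: [723/7, 319/7, 922/7]
after L3 α=4/5: [2263/35, 1223/7, 5094/35]
after L4 α=3/4: [3389/70, 2323/14, 11157/70]
after L6 α=1/2: [4439/140, 4283/28, 14727/140]
after L7 α=2/3: [48119/420, 5833/28, 22269/140]
→ [115, 208, 159]

(2,0) stack=L1,L2,L3,L4,L6,L7; from [0,0,0]:
L1 α=2/3: [328/3, 154, 74/3]
L2 α=1/2: [269/3, 201, 196/3]
L3 α=5/6: [1627/9, 341/6, 3481/18]
L4 α=1/2: [3427/18, 1523/12, 4723/36]
L6 α=1/2: [5299/36, 3695/24, 7207/72]
L7 α=1: [17, 75, 9]
rounded: [17, 75, 9]


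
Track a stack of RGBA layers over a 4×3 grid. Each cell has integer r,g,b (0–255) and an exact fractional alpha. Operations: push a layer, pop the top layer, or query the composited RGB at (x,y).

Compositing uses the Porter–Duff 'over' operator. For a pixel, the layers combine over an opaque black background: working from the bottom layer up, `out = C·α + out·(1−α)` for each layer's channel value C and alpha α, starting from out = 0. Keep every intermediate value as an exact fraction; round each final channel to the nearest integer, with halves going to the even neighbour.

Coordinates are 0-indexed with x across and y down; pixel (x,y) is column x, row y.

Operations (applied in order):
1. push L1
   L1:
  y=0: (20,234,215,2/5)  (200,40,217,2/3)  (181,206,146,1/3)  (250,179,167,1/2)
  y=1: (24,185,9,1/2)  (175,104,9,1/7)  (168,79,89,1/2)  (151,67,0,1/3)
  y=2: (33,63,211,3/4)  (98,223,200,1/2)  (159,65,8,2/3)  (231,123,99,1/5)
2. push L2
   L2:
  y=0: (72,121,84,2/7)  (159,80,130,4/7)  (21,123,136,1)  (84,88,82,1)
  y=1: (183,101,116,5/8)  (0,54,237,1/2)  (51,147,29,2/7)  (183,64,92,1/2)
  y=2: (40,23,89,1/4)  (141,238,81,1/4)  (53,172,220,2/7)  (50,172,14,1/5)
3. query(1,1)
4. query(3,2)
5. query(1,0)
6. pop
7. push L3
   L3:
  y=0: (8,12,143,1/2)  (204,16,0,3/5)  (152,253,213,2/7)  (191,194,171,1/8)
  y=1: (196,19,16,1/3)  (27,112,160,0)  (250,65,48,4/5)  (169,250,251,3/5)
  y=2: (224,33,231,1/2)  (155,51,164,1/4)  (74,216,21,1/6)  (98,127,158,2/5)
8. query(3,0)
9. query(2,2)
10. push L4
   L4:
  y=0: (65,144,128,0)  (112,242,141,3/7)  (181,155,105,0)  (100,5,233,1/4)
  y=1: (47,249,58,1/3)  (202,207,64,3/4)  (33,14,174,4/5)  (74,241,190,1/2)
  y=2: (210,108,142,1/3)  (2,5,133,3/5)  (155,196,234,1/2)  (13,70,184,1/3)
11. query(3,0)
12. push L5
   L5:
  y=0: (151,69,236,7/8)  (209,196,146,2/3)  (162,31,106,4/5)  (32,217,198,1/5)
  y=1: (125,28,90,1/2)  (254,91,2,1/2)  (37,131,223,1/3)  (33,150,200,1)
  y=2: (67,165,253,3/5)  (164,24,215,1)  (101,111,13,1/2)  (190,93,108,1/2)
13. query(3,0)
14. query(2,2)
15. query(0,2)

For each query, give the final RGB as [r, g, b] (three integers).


query (1,1) [L1,L2] — begin 0,0,0
after L1 α=1/7: [25, 104/7, 9/7]
after L2 α=1/2: [25/2, 241/7, 834/7]
→ [12, 34, 119]

(3,2) stack=L1,L2; from [0,0,0]:
L1 α=1/5: [231/5, 123/5, 99/5]
L2 α=1/5: [1174/25, 1352/25, 466/25]
→ [47, 54, 19]

query (1,0) [L1,L2] — begin 0,0,0
+L1 (α=2/3) → [400/3, 80/3, 434/3]
+L2 (α=4/7) → [148, 400/7, 954/7]
rounded: [148, 57, 136]

(3,0) stack=L1,L3; from [0,0,0]:
L1 α=1/2: [125, 179/2, 167/2]
L3 α=1/8: [533/4, 1641/16, 1511/16]
→ [133, 103, 94]

(2,2) stack=L1,L3; from [0,0,0]:
+L1 (α=2/3) → [106, 130/3, 16/3]
+L3 (α=1/6) → [302/3, 649/9, 143/18]
rounded: [101, 72, 8]

at x=3,y=0 over L1,L3,L4:
+L1 (α=1/2) → [125, 179/2, 167/2]
+L3 (α=1/8) → [533/4, 1641/16, 1511/16]
+L4 (α=1/4) → [1999/16, 5003/64, 8261/64]
→ [125, 78, 129]

query (3,0) [L1,L3,L4,L5] — begin 0,0,0
after L1 α=1/2: [125, 179/2, 167/2]
after L3 α=1/8: [533/4, 1641/16, 1511/16]
after L4 α=1/4: [1999/16, 5003/64, 8261/64]
after L5 α=1/5: [2127/20, 1695/16, 11429/80]
→ [106, 106, 143]

query (2,2) [L1,L3,L4,L5] — begin 0,0,0
+L1 (α=2/3) → [106, 130/3, 16/3]
+L3 (α=1/6) → [302/3, 649/9, 143/18]
+L4 (α=1/2) → [767/6, 2413/18, 4355/36]
+L5 (α=1/2) → [1373/12, 4411/36, 4823/72]
= [114, 123, 67]

(0,2) stack=L1,L3,L4,L5; from [0,0,0]:
+L1 (α=3/4) → [99/4, 189/4, 633/4]
+L3 (α=1/2) → [995/8, 321/8, 1557/8]
+L4 (α=1/3) → [1835/12, 251/4, 2125/12]
+L5 (α=3/5) → [3041/30, 1241/10, 6679/30]
rounded: [101, 124, 223]


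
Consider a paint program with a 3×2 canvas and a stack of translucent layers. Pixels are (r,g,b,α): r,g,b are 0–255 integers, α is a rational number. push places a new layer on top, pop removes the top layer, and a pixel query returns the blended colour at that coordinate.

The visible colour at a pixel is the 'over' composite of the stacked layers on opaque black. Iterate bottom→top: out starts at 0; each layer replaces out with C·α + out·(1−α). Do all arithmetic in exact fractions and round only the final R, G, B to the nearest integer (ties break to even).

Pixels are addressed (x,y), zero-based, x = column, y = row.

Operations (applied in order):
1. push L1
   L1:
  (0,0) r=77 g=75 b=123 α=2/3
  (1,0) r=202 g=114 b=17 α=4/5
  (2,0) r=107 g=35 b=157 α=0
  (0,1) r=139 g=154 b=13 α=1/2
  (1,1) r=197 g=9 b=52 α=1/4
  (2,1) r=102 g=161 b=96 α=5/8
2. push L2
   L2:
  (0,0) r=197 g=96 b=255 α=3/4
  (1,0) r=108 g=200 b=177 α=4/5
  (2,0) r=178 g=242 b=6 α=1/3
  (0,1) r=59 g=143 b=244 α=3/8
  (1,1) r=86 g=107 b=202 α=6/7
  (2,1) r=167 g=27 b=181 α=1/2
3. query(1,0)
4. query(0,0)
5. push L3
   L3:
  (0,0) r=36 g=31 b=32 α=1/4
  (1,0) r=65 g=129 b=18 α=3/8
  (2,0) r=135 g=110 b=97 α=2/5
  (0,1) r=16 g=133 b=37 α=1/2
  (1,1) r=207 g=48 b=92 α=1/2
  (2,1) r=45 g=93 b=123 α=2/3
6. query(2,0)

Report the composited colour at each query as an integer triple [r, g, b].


at x=1,y=0 over L1,L2:
after L1 α=4/5: [808/5, 456/5, 68/5]
after L2 α=4/5: [2968/25, 4456/25, 3608/25]
rounded: [119, 178, 144]

(0,0) stack=L1,L2; from [0,0,0]:
L1 α=2/3: [154/3, 50, 82]
L2 α=3/4: [1927/12, 169/2, 847/4]
= [161, 84, 212]

query (2,0) [L1,L2,L3] — begin 0,0,0
L1 α=0: [0, 0, 0]
L2 α=1/3: [178/3, 242/3, 2]
L3 α=2/5: [448/5, 462/5, 40]
rounded: [90, 92, 40]


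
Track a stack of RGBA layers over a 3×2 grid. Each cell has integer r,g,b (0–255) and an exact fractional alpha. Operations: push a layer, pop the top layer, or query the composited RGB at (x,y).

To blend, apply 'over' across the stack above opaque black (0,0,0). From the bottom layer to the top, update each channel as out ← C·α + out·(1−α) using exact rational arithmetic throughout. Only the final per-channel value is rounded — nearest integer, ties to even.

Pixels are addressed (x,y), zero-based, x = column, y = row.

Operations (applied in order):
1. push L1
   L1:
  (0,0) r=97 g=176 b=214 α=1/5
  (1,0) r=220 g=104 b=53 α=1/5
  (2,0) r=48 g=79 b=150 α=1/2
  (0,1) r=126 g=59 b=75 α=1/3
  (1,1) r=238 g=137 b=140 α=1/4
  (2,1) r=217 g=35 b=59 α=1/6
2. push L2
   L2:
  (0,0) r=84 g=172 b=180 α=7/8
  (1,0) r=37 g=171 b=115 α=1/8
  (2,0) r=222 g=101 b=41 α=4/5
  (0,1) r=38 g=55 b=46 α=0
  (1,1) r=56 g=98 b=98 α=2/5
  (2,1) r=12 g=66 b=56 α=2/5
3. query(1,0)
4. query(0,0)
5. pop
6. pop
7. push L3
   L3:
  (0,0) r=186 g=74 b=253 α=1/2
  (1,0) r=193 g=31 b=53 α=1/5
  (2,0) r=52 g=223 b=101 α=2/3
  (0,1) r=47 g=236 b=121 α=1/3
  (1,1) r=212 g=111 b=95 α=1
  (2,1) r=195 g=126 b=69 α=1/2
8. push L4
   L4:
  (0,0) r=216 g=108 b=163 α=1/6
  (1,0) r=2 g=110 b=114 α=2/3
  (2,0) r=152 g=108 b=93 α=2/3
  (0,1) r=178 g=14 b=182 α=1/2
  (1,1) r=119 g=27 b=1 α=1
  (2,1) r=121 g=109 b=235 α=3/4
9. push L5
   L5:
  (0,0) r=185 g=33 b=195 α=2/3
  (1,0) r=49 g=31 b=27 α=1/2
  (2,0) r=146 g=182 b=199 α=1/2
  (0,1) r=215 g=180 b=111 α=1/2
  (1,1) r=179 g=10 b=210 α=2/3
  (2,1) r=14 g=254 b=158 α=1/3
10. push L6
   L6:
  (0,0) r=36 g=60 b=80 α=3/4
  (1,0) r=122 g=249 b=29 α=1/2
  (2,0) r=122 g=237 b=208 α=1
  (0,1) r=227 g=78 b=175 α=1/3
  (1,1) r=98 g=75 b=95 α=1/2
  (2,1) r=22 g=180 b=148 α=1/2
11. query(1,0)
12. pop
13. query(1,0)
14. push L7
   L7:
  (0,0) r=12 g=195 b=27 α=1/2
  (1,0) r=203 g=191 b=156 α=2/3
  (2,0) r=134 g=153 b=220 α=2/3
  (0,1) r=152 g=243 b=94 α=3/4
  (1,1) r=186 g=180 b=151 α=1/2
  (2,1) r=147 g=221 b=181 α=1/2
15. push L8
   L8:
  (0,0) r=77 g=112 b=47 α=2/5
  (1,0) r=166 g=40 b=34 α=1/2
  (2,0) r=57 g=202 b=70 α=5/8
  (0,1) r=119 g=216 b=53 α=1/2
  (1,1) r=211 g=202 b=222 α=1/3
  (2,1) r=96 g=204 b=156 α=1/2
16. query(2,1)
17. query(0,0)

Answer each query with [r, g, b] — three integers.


(1,0) stack=L1,L2; from [0,0,0]:
L1 α=1/5: [44, 104/5, 53/5]
L2 α=1/8: [345/8, 1583/40, 473/20]
rounded: [43, 40, 24]

query (0,0) [L1,L2] — begin 0,0,0
+L1 (α=1/5) → [97/5, 176/5, 214/5]
+L2 (α=7/8) → [3037/40, 1549/10, 3257/20]
rounded: [76, 155, 163]

at x=1,y=0 over L3,L4,L5,L6:
L3 α=1/5: [193/5, 31/5, 53/5]
L4 α=2/3: [71/5, 377/5, 1193/15]
L5 α=1/2: [158/5, 266/5, 799/15]
L6 α=1/2: [384/5, 1511/10, 617/15]
→ [77, 151, 41]

(1,0) stack=L3,L4,L5; from [0,0,0]:
L3 α=1/5: [193/5, 31/5, 53/5]
L4 α=2/3: [71/5, 377/5, 1193/15]
L5 α=1/2: [158/5, 266/5, 799/15]
rounded: [32, 53, 53]

query (2,1) [L3,L4,L5,L7,L8] — begin 0,0,0
+L3 (α=1/2) → [195/2, 63, 69/2]
+L4 (α=3/4) → [921/8, 195/2, 1479/8]
+L5 (α=1/3) → [977/12, 449/3, 2111/12]
+L7 (α=1/2) → [2741/24, 556/3, 4283/24]
+L8 (α=1/2) → [5045/48, 584/3, 8027/48]
→ [105, 195, 167]

query (0,0) [L3,L4,L5,L7,L8] — begin 0,0,0
+L3 (α=1/2) → [93, 37, 253/2]
+L4 (α=1/6) → [227/2, 293/6, 1591/12]
+L5 (α=2/3) → [967/6, 689/18, 6271/36]
+L7 (α=1/2) → [1039/12, 4199/36, 7243/72]
+L8 (α=2/5) → [331/4, 6887/60, 9499/120]
= [83, 115, 79]


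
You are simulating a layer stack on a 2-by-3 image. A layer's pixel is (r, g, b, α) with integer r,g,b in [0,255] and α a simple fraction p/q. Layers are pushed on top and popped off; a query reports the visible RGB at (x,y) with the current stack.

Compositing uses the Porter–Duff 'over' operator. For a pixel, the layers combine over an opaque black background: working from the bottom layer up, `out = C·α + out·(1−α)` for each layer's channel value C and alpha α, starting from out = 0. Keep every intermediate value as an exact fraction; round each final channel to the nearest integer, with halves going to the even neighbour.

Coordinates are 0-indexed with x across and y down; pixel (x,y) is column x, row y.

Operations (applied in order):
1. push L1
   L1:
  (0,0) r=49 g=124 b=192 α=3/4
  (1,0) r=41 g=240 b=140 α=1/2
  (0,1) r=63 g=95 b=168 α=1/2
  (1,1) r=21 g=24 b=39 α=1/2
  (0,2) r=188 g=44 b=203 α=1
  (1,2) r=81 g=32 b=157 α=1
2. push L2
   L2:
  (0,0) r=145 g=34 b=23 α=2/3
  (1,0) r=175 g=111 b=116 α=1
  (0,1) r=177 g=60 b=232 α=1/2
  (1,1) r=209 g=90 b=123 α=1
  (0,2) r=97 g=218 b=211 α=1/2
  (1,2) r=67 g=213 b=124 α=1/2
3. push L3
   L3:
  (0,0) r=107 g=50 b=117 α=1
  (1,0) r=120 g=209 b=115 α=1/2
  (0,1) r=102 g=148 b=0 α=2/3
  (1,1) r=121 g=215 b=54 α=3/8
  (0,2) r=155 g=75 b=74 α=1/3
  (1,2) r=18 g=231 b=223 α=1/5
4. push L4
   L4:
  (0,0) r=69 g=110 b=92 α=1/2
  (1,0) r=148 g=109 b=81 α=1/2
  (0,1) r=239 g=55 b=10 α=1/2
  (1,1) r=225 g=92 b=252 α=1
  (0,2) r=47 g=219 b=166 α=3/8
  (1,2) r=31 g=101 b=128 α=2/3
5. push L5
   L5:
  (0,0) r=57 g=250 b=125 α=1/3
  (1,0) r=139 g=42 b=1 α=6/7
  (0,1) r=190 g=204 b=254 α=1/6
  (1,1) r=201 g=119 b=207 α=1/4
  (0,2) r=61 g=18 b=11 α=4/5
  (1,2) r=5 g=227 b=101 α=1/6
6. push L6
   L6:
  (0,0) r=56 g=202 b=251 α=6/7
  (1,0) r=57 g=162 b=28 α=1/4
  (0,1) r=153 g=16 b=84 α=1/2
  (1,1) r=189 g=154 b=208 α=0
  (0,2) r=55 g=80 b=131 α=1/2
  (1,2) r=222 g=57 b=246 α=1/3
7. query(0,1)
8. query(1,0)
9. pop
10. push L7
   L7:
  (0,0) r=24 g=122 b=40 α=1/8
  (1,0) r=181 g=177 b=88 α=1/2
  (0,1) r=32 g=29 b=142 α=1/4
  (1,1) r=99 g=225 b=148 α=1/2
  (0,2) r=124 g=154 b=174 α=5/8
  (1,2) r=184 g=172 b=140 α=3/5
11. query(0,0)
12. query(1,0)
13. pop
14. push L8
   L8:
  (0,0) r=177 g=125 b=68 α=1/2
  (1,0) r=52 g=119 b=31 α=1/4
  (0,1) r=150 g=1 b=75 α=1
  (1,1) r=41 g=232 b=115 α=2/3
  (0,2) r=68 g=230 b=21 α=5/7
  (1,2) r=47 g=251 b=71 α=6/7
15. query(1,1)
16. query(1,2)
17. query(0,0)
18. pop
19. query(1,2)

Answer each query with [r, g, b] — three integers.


(0,1) stack=L1,L2,L3,L4,L5,L6; from [0,0,0]:
after L1 α=1/2: [63/2, 95/2, 84]
after L2 α=1/2: [417/4, 215/4, 158]
after L3 α=2/3: [411/4, 1399/12, 158/3]
after L4 α=1/2: [1367/8, 2059/24, 94/3]
after L5 α=1/6: [2785/16, 15191/144, 616/9]
after L6 α=1/2: [5233/32, 17495/288, 686/9]
→ [164, 61, 76]

query (1,0) [L1,L2,L3,L4,L5,L6] — begin 0,0,0
after L1 α=1/2: [41/2, 120, 70]
after L2 α=1: [175, 111, 116]
after L3 α=1/2: [295/2, 160, 231/2]
after L4 α=1/2: [591/4, 269/2, 393/4]
after L5 α=6/7: [561/4, 773/14, 417/28]
after L6 α=1/4: [1911/16, 4587/56, 2035/112]
→ [119, 82, 18]

query (0,0) [L1,L2,L3,L4,L5,L7] — begin 0,0,0
+L1 (α=3/4) → [147/4, 93, 144]
+L2 (α=2/3) → [1307/12, 161/3, 190/3]
+L3 (α=1) → [107, 50, 117]
+L4 (α=1/2) → [88, 80, 209/2]
+L5 (α=1/3) → [233/3, 410/3, 334/3]
+L7 (α=1/8) → [1703/24, 809/6, 1229/12]
rounded: [71, 135, 102]

(1,0) stack=L1,L2,L3,L4,L5,L7; from [0,0,0]:
+L1 (α=1/2) → [41/2, 120, 70]
+L2 (α=1) → [175, 111, 116]
+L3 (α=1/2) → [295/2, 160, 231/2]
+L4 (α=1/2) → [591/4, 269/2, 393/4]
+L5 (α=6/7) → [561/4, 773/14, 417/28]
+L7 (α=1/2) → [1285/8, 3251/28, 2881/56]
rounded: [161, 116, 51]

(1,1) stack=L1,L2,L3,L4,L5,L8; from [0,0,0]:
L1 α=1/2: [21/2, 12, 39/2]
L2 α=1: [209, 90, 123]
L3 α=3/8: [176, 1095/8, 777/8]
L4 α=1: [225, 92, 252]
L5 α=1/4: [219, 395/4, 963/4]
L8 α=2/3: [301/3, 2251/12, 1883/12]
rounded: [100, 188, 157]

at x=1,y=2 over L1,L2,L3,L4,L5,L8:
+L1 (α=1) → [81, 32, 157]
+L2 (α=1/2) → [74, 245/2, 281/2]
+L3 (α=1/5) → [314/5, 721/5, 157]
+L4 (α=2/3) → [208/5, 577/5, 413/3]
+L5 (α=1/6) → [71/2, 134, 1184/9]
+L8 (α=6/7) → [635/14, 1640/7, 5018/63]
= [45, 234, 80]

(0,0) stack=L1,L2,L3,L4,L5,L8; from [0,0,0]:
after L1 α=3/4: [147/4, 93, 144]
after L2 α=2/3: [1307/12, 161/3, 190/3]
after L3 α=1: [107, 50, 117]
after L4 α=1/2: [88, 80, 209/2]
after L5 α=1/3: [233/3, 410/3, 334/3]
after L8 α=1/2: [382/3, 785/6, 269/3]
= [127, 131, 90]

query (1,2) [L1,L2,L3,L4,L5] — begin 0,0,0
L1 α=1: [81, 32, 157]
L2 α=1/2: [74, 245/2, 281/2]
L3 α=1/5: [314/5, 721/5, 157]
L4 α=2/3: [208/5, 577/5, 413/3]
L5 α=1/6: [71/2, 134, 1184/9]
= [36, 134, 132]


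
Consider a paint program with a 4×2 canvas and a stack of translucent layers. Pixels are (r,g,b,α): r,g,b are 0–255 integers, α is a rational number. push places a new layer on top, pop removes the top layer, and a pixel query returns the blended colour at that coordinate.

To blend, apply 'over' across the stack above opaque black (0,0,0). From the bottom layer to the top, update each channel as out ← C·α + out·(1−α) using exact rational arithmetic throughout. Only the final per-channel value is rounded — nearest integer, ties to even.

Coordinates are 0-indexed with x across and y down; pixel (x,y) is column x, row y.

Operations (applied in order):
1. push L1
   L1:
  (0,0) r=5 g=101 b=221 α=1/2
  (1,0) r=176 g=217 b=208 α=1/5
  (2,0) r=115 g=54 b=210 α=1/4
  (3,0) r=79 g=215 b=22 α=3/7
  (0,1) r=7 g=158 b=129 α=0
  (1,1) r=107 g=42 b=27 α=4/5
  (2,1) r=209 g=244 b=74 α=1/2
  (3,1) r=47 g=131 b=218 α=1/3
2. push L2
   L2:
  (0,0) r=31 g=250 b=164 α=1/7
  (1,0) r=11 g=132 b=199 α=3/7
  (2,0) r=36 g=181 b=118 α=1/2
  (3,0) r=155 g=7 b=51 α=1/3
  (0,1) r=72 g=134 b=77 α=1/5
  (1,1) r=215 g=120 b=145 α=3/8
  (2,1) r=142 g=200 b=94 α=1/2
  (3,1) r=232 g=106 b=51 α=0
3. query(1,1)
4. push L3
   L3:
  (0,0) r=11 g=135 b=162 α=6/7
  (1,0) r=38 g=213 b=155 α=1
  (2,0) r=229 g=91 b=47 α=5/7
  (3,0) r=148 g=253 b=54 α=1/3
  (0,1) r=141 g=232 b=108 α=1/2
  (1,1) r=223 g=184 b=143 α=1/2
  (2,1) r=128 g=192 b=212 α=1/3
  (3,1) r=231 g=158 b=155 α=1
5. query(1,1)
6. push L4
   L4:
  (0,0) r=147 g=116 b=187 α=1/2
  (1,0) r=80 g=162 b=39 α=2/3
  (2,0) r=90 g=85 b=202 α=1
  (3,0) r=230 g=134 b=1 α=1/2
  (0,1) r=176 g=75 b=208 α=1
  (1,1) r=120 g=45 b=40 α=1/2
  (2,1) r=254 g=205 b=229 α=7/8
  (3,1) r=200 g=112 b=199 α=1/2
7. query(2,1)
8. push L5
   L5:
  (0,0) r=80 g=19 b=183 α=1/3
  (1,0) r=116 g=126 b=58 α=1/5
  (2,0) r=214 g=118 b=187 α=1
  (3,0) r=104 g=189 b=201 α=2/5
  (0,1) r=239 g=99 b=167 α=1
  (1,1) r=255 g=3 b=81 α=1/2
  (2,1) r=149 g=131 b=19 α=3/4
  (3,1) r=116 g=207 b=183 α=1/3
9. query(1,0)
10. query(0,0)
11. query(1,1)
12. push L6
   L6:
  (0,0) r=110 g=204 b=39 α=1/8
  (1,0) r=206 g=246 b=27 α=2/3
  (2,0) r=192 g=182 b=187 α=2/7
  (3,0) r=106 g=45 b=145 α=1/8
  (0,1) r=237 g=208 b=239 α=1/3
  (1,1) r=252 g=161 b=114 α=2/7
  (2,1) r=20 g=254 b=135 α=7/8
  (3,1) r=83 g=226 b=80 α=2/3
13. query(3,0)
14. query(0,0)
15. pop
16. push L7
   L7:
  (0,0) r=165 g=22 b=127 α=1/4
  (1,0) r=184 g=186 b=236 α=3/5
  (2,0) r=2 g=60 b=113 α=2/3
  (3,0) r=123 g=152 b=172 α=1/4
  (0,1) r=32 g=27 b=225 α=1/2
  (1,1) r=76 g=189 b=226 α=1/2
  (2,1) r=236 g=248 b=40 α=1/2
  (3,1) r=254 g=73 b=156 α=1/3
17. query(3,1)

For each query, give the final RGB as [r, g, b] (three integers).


at x=1,y=1 over L1,L2:
+L1 (α=4/5) → [428/5, 168/5, 108/5]
+L2 (α=3/8) → [1073/8, 66, 543/8]
→ [134, 66, 68]

at x=1,y=1 over L1,L2,L3:
after L1 α=4/5: [428/5, 168/5, 108/5]
after L2 α=3/8: [1073/8, 66, 543/8]
after L3 α=1/2: [2857/16, 125, 1687/16]
→ [179, 125, 105]

(2,1) stack=L1,L2,L3,L4; from [0,0,0]:
+L1 (α=1/2) → [209/2, 122, 37]
+L2 (α=1/2) → [493/4, 161, 131/2]
+L3 (α=1/3) → [749/6, 514/3, 343/3]
+L4 (α=7/8) → [11417/48, 4819/24, 644/3]
= [238, 201, 215]

query (1,0) [L1,L2,L3,L4,L5] — begin 0,0,0
+L1 (α=1/5) → [176/5, 217/5, 208/5]
+L2 (α=3/7) → [869/35, 2848/35, 3817/35]
+L3 (α=1) → [38, 213, 155]
+L4 (α=2/3) → [66, 179, 233/3]
+L5 (α=1/5) → [76, 842/5, 1106/15]
rounded: [76, 168, 74]

at x=0,y=0 over L1,L2,L3,L4,L5:
after L1 α=1/2: [5/2, 101/2, 221/2]
after L2 α=1/7: [46/7, 79, 827/7]
after L3 α=6/7: [508/49, 127, 7631/49]
after L4 α=1/2: [7711/98, 243/2, 8397/49]
after L5 α=1/3: [3877/49, 262/3, 8587/49]
→ [79, 87, 175]

(1,1) stack=L1,L2,L3,L4,L5; from [0,0,0]:
L1 α=4/5: [428/5, 168/5, 108/5]
L2 α=3/8: [1073/8, 66, 543/8]
L3 α=1/2: [2857/16, 125, 1687/16]
L4 α=1/2: [4777/32, 85, 2327/32]
L5 α=1/2: [12937/64, 44, 4919/64]
rounded: [202, 44, 77]

query (3,0) [L1,L2,L3,L4,L5,L6] — begin 0,0,0
after L1 α=3/7: [237/7, 645/7, 66/7]
after L2 α=1/3: [1559/21, 1339/21, 163/7]
after L3 α=1/3: [6226/63, 7991/63, 704/21]
after L4 α=1/2: [10358/63, 16433/126, 725/42]
after L5 α=2/5: [14726/105, 32309/210, 6353/70]
after L6 α=1/8: [4079/30, 33659/240, 7803/80]
→ [136, 140, 98]

query (0,0) [L1,L2,L3,L4,L5,L6] — begin 0,0,0
+L1 (α=1/2) → [5/2, 101/2, 221/2]
+L2 (α=1/7) → [46/7, 79, 827/7]
+L3 (α=6/7) → [508/49, 127, 7631/49]
+L4 (α=1/2) → [7711/98, 243/2, 8397/49]
+L5 (α=1/3) → [3877/49, 262/3, 8587/49]
+L6 (α=1/8) → [4647/56, 1223/12, 2215/14]
= [83, 102, 158]

at x=3,y=1 over L1,L2,L3,L4,L5,L7:
L1 α=1/3: [47/3, 131/3, 218/3]
L2 α=0: [47/3, 131/3, 218/3]
L3 α=1: [231, 158, 155]
L4 α=1/2: [431/2, 135, 177]
L5 α=1/3: [547/3, 159, 179]
L7 α=1/3: [1856/9, 391/3, 514/3]
→ [206, 130, 171]
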